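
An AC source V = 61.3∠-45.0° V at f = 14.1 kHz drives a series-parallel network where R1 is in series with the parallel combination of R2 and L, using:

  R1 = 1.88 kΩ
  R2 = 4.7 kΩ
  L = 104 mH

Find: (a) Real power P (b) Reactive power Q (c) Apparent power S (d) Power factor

Step 1 — Angular frequency: ω = 2π·f = 2π·1.41e+04 = 8.859e+04 rad/s.
Step 2 — Component impedances:
  R1: Z = R = 1880 Ω
  R2: Z = R = 4700 Ω
  L: Z = jωL = j·8.859e+04·0.104 = 0 + j9214 Ω
Step 3 — Parallel branch: R2 || L = 1/(1/R2 + 1/L) = 3730 + j1902 Ω.
Step 4 — Series with R1: Z_total = R1 + (R2 || L) = 5610 + j1902 Ω = 5923∠18.7° Ω.
Step 5 — Source phasor: V = 61.3∠-45.0° V = 43.35 - j43.35 V.
Step 6 — Current: I = V / Z = 0.00458 - j0.00928 A = 0.01035∠-63.7° A.
Step 7 — Complex power: S = V·I* = 0.6008 + j0.2038 VA.
Step 8 — Real power: P = Re(S) = 0.6008 W.
Step 9 — Reactive power: Q = Im(S) = 0.2038 VAR.
Step 10 — Apparent power: |S| = 0.6344 VA.
Step 11 — Power factor: PF = P/|S| = 0.947 (lagging).

(a) P = 0.6008 W  (b) Q = 0.2038 VAR  (c) S = 0.6344 VA  (d) PF = 0.947 (lagging)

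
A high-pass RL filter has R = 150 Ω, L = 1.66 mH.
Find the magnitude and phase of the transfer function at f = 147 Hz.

Step 1 — Angular frequency: ω = 2π·147 = 923.6 rad/s.
Step 2 — Transfer function: H(jω) = jωL/(R + jωL).
Step 3 — Numerator jωL = j·1.533; denominator R + jωL = 150 + j1.533.
Step 4 — H = 0.0001045 + j0.01022.
Step 5 — Magnitude: |H| = 0.01022 (-39.8 dB); phase: φ = 89.4°.

|H| = 0.01022 (-39.8 dB), φ = 89.4°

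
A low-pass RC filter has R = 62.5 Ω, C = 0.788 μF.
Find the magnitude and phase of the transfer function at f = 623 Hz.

Step 1 — Angular frequency: ω = 2π·623 = 3914 rad/s.
Step 2 — Transfer function: H(jω) = 1/(1 + jωRC).
Step 3 — Denominator: 1 + jωRC = 1 + j·3914·62.5·7.88e-07 = 1 + j0.1928.
Step 4 — H = 0.9642 - j0.1859.
Step 5 — Magnitude: |H| = 0.9819 (-0.2 dB); phase: φ = -10.9°.

|H| = 0.9819 (-0.2 dB), φ = -10.9°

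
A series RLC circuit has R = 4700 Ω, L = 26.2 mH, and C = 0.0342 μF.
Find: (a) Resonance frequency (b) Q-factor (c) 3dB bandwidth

Step 1 — Resonance condition Im(Z)=0 gives ω₀ = 1/√(LC).
Step 2 — ω₀ = 1/√(0.0262·3.42e-08) = 3.341e+04 rad/s.
Step 3 — f₀ = ω₀/(2π) = 5317 Hz.
Step 4 — Series Q: Q = ω₀L/R = 3.341e+04·0.0262/4700 = 0.1862.
Step 5 — 3dB bandwidth: Δω = ω₀/Q = 1.794e+05 rad/s; BW = Δω/(2π) = 2.855e+04 Hz.

(a) f₀ = 5317 Hz  (b) Q = 0.1862  (c) BW = 2.855e+04 Hz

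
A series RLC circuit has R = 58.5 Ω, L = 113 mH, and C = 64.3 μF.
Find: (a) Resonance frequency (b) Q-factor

Step 1 — Resonance condition Im(Z)=0 gives ω₀ = 1/√(LC).
Step 2 — ω₀ = 1/√(0.113·6.43e-05) = 371 rad/s.
Step 3 — f₀ = ω₀/(2π) = 59.04 Hz.
Step 4 — Series Q: Q = ω₀L/R = 371·0.113/58.5 = 0.7166.

(a) f₀ = 59.04 Hz  (b) Q = 0.7166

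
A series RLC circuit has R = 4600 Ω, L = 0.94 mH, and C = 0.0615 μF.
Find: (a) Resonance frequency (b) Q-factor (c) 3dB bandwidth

Step 1 — Resonance condition Im(Z)=0 gives ω₀ = 1/√(LC).
Step 2 — ω₀ = 1/√(0.00094·6.15e-08) = 1.315e+05 rad/s.
Step 3 — f₀ = ω₀/(2π) = 2.093e+04 Hz.
Step 4 — Series Q: Q = ω₀L/R = 1.315e+05·0.00094/4600 = 0.02688.
Step 5 — 3dB bandwidth: Δω = ω₀/Q = 4.894e+06 rad/s; BW = Δω/(2π) = 7.788e+05 Hz.

(a) f₀ = 2.093e+04 Hz  (b) Q = 0.02688  (c) BW = 7.788e+05 Hz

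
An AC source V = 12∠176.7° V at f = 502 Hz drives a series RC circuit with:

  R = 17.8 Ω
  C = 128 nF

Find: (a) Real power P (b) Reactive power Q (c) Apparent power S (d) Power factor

Step 1 — Angular frequency: ω = 2π·f = 2π·502 = 3154 rad/s.
Step 2 — Component impedances:
  R: Z = R = 17.8 Ω
  C: Z = 1/(jωC) = -j/(ω·C) = 0 - j2477 Ω
Step 3 — Series combination: Z_total = R + C = 17.8 - j2477 Ω = 2477∠-89.6° Ω.
Step 4 — Source phasor: V = 12∠176.7° V = -11.98 + j0.6908 V.
Step 5 — Current: I = V / Z = -0.0003136 - j0.004835 A = 0.004845∠-93.7° A.
Step 6 — Complex power: S = V·I* = 0.0004178 - j0.05813 VA.
Step 7 — Real power: P = Re(S) = 0.0004178 W.
Step 8 — Reactive power: Q = Im(S) = -0.05813 VAR.
Step 9 — Apparent power: |S| = 0.05814 VA.
Step 10 — Power factor: PF = P/|S| = 0.007186 (leading).

(a) P = 0.0004178 W  (b) Q = -0.05813 VAR  (c) S = 0.05814 VA  (d) PF = 0.007186 (leading)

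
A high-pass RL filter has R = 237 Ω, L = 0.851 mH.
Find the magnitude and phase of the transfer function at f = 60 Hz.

Step 1 — Angular frequency: ω = 2π·60 = 377 rad/s.
Step 2 — Transfer function: H(jω) = jωL/(R + jωL).
Step 3 — Numerator jωL = j·0.3208; denominator R + jωL = 237 + j0.3208.
Step 4 — H = 1.832e-06 + j0.001354.
Step 5 — Magnitude: |H| = 0.001354 (-57.4 dB); phase: φ = 89.9°.

|H| = 0.001354 (-57.4 dB), φ = 89.9°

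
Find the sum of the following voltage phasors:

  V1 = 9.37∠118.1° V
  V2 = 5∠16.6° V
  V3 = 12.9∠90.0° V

Step 1 — Convert each phasor to rectangular form:
  V1 = 9.37·(cos(118.1°) + j·sin(118.1°)) = -4.413 + j8.266 V
  V2 = 5·(cos(16.6°) + j·sin(16.6°)) = 4.792 + j1.428 V
  V3 = 12.9·(cos(90.0°) + j·sin(90.0°)) = 0 + j12.9 V
Step 2 — Sum components: V_total = 0.3782 + j22.59 V.
Step 3 — Convert to polar: |V_total| = 22.6 V, ∠V_total = 89.0°.

V_total = 22.6∠89.0° V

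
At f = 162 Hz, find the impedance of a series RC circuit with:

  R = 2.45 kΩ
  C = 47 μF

Step 1 — Angular frequency: ω = 2π·f = 2π·162 = 1018 rad/s.
Step 2 — Component impedances:
  R: Z = R = 2450 Ω
  C: Z = 1/(jωC) = -j/(ω·C) = 0 - j20.9 Ω
Step 3 — Series combination: Z_total = R + C = 2450 - j20.9 Ω = 2450∠-0.5° Ω.

Z = 2450 - j20.9 Ω = 2450∠-0.5° Ω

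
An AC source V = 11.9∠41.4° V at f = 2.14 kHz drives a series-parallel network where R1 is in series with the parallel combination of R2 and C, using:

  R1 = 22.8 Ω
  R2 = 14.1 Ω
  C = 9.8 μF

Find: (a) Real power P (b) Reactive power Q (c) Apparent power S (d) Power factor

Step 1 — Angular frequency: ω = 2π·f = 2π·2140 = 1.345e+04 rad/s.
Step 2 — Component impedances:
  R1: Z = R = 22.8 Ω
  R2: Z = R = 14.1 Ω
  C: Z = 1/(jωC) = -j/(ω·C) = 0 - j7.589 Ω
Step 3 — Parallel branch: R2 || C = 1/(1/R2 + 1/C) = 3.167 - j5.884 Ω.
Step 4 — Series with R1: Z_total = R1 + (R2 || C) = 25.97 - j5.884 Ω = 26.63∠-12.8° Ω.
Step 5 — Source phasor: V = 11.9∠41.4° V = 8.926 + j7.87 V.
Step 6 — Current: I = V / Z = 0.2616 + j0.3624 A = 0.4469∠54.2° A.
Step 7 — Complex power: S = V·I* = 5.187 - j1.175 VA.
Step 8 — Real power: P = Re(S) = 5.187 W.
Step 9 — Reactive power: Q = Im(S) = -1.175 VAR.
Step 10 — Apparent power: |S| = 5.319 VA.
Step 11 — Power factor: PF = P/|S| = 0.9753 (leading).

(a) P = 5.187 W  (b) Q = -1.175 VAR  (c) S = 5.319 VA  (d) PF = 0.9753 (leading)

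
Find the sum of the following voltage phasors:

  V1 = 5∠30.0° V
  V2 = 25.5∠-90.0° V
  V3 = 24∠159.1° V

Step 1 — Convert each phasor to rectangular form:
  V1 = 5·(cos(30.0°) + j·sin(30.0°)) = 4.33 + j2.5 V
  V2 = 25.5·(cos(-90.0°) + j·sin(-90.0°)) = 0 - j25.5 V
  V3 = 24·(cos(159.1°) + j·sin(159.1°)) = -22.42 + j8.562 V
Step 2 — Sum components: V_total = -18.09 - j14.44 V.
Step 3 — Convert to polar: |V_total| = 23.15 V, ∠V_total = -141.4°.

V_total = 23.15∠-141.4° V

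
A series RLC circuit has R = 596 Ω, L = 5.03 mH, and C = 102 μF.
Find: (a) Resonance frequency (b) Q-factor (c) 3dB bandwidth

Step 1 — Resonance condition Im(Z)=0 gives ω₀ = 1/√(LC).
Step 2 — ω₀ = 1/√(0.00503·0.000102) = 1396 rad/s.
Step 3 — f₀ = ω₀/(2π) = 222.2 Hz.
Step 4 — Series Q: Q = ω₀L/R = 1396·0.00503/596 = 0.01178.
Step 5 — 3dB bandwidth: Δω = ω₀/Q = 1.185e+05 rad/s; BW = Δω/(2π) = 1.886e+04 Hz.

(a) f₀ = 222.2 Hz  (b) Q = 0.01178  (c) BW = 1.886e+04 Hz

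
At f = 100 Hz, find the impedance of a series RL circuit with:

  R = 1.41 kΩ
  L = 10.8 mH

Step 1 — Angular frequency: ω = 2π·f = 2π·100 = 628.3 rad/s.
Step 2 — Component impedances:
  R: Z = R = 1410 Ω
  L: Z = jωL = j·628.3·0.0108 = 0 + j6.786 Ω
Step 3 — Series combination: Z_total = R + L = 1410 + j6.786 Ω = 1410∠0.3° Ω.

Z = 1410 + j6.786 Ω = 1410∠0.3° Ω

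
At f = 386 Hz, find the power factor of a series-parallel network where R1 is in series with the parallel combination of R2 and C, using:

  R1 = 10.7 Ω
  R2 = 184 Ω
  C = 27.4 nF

Step 1 — Angular frequency: ω = 2π·f = 2π·386 = 2425 rad/s.
Step 2 — Component impedances:
  R1: Z = R = 10.7 Ω
  R2: Z = R = 184 Ω
  C: Z = 1/(jωC) = -j/(ω·C) = 0 - j1.505e+04 Ω
Step 3 — Parallel branch: R2 || C = 1/(1/R2 + 1/C) = 184 - j2.25 Ω.
Step 4 — Series with R1: Z_total = R1 + (R2 || C) = 194.7 - j2.25 Ω = 194.7∠-0.7° Ω.
Step 5 — Power factor: PF = cos(φ) = Re(Z)/|Z| = 194.67/194.69 = 0.9999.
Step 6 — Type: Im(Z) = -2.25 ⇒ leading (phase φ = -0.7°).

PF = 0.9999 (leading, φ = -0.7°)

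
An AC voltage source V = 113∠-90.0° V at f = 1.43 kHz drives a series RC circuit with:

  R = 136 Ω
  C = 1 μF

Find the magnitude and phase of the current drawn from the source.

Step 1 — Angular frequency: ω = 2π·f = 2π·1430 = 8985 rad/s.
Step 2 — Component impedances:
  R: Z = R = 136 Ω
  C: Z = 1/(jωC) = -j/(ω·C) = 0 - j111.3 Ω
Step 3 — Series combination: Z_total = R + C = 136 - j111.3 Ω = 175.7∠-39.3° Ω.
Step 4 — Source phasor: V = 113∠-90.0° V = 0 - j113 V.
Step 5 — Ohm's law: I = V / Z_total = (0 - j113) / (136 - j111.3) = 0.4072 - j0.4976 A.
Step 6 — Convert to polar: |I| = 0.643 A, ∠I = -50.7°.

I = 0.643∠-50.7° A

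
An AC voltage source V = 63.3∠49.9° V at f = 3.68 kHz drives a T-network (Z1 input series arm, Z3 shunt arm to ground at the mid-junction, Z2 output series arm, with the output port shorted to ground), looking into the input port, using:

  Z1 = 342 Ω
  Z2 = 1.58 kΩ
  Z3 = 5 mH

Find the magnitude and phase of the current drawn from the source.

Step 1 — Angular frequency: ω = 2π·f = 2π·3680 = 2.312e+04 rad/s.
Step 2 — Component impedances:
  Z1: Z = R = 342 Ω
  Z2: Z = R = 1580 Ω
  Z3: Z = jωL = j·2.312e+04·0.005 = 0 + j115.6 Ω
Step 3 — With the output port shorted to ground, the output series arm Z2 runs from the junction to ground; the shunt arm Z3 also runs from the junction to ground. They appear in parallel: Z3 || Z2 = 8.414 + j115 Ω.
Step 4 — Series with input arm Z1: Z_in = Z1 + (Z3 || Z2) = 350.4 + j115 Ω = 368.8∠18.2° Ω.
Step 5 — Source phasor: V = 63.3∠49.9° V = 40.77 + j48.42 V.
Step 6 — Ohm's law: I = V / Z_total = (40.77 + j48.42) / (350.4 + j115) = 0.146 + j0.09027 A.
Step 7 — Convert to polar: |I| = 0.1716 A, ∠I = 31.7°.

I = 0.1716∠31.7° A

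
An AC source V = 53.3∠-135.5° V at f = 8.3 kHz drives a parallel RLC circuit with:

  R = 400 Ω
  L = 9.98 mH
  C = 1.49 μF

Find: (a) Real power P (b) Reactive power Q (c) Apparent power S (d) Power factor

Step 1 — Angular frequency: ω = 2π·f = 2π·8300 = 5.215e+04 rad/s.
Step 2 — Component impedances:
  R: Z = R = 400 Ω
  L: Z = jωL = j·5.215e+04·0.00998 = 0 + j520.5 Ω
  C: Z = 1/(jωC) = -j/(ω·C) = 0 - j12.87 Ω
Step 3 — Parallel combination: 1/Z_total = 1/R + 1/L + 1/C; Z_total = 0.4348 - j13.18 Ω = 13.19∠-88.1° Ω.
Step 4 — Source phasor: V = 53.3∠-135.5° V = -38.02 - j37.36 V.
Step 5 — Current: I = V / Z = 2.736 - j2.974 A = 4.041∠-47.4° A.
Step 6 — Complex power: S = V·I* = 7.102 - j215.3 VA.
Step 7 — Real power: P = Re(S) = 7.102 W.
Step 8 — Reactive power: Q = Im(S) = -215.3 VAR.
Step 9 — Apparent power: |S| = 215.4 VA.
Step 10 — Power factor: PF = P/|S| = 0.03297 (leading).

(a) P = 7.102 W  (b) Q = -215.3 VAR  (c) S = 215.4 VA  (d) PF = 0.03297 (leading)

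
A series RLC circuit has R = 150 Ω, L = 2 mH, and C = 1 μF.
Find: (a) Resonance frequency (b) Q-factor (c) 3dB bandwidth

Step 1 — Resonance condition Im(Z)=0 gives ω₀ = 1/√(LC).
Step 2 — ω₀ = 1/√(0.002·1e-06) = 2.236e+04 rad/s.
Step 3 — f₀ = ω₀/(2π) = 3559 Hz.
Step 4 — Series Q: Q = ω₀L/R = 2.236e+04·0.002/150 = 0.2981.
Step 5 — 3dB bandwidth: Δω = ω₀/Q = 7.5e+04 rad/s; BW = Δω/(2π) = 1.194e+04 Hz.

(a) f₀ = 3559 Hz  (b) Q = 0.2981  (c) BW = 1.194e+04 Hz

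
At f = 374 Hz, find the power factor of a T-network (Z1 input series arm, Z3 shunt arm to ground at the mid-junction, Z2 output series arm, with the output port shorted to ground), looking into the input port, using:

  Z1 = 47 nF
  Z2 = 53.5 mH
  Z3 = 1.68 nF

Step 1 — Angular frequency: ω = 2π·f = 2π·374 = 2350 rad/s.
Step 2 — Component impedances:
  Z1: Z = 1/(jωC) = -j/(ω·C) = 0 - j9054 Ω
  Z2: Z = jωL = j·2350·0.0535 = 0 + j125.7 Ω
  Z3: Z = 1/(jωC) = -j/(ω·C) = 0 - j2.533e+05 Ω
Step 3 — With the output port shorted to ground, the output series arm Z2 runs from the junction to ground; the shunt arm Z3 also runs from the junction to ground. They appear in parallel: Z3 || Z2 = 0 + j125.8 Ω.
Step 4 — Series with input arm Z1: Z_in = Z1 + (Z3 || Z2) = 0 - j8928 Ω = 8928∠-90.0° Ω.
Step 5 — Power factor: PF = cos(φ) = Re(Z)/|Z| = 0/8928 = 0.
Step 6 — Type: Im(Z) = -8928 ⇒ leading (phase φ = -90.0°).

PF = 0 (leading, φ = -90.0°)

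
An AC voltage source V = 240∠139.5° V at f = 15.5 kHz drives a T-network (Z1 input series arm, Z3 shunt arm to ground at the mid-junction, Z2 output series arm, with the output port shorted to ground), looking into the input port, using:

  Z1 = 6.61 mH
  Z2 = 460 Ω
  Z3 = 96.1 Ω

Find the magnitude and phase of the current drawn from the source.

Step 1 — Angular frequency: ω = 2π·f = 2π·1.55e+04 = 9.739e+04 rad/s.
Step 2 — Component impedances:
  Z1: Z = jωL = j·9.739e+04·0.00661 = 0 + j643.7 Ω
  Z2: Z = R = 460 Ω
  Z3: Z = R = 96.1 Ω
Step 3 — With the output port shorted to ground, the output series arm Z2 runs from the junction to ground; the shunt arm Z3 also runs from the junction to ground. They appear in parallel: Z3 || Z2 = 79.49 Ω.
Step 4 — Series with input arm Z1: Z_in = Z1 + (Z3 || Z2) = 79.49 + j643.7 Ω = 648.6∠83.0° Ω.
Step 5 — Source phasor: V = 240∠139.5° V = -182.5 + j155.9 V.
Step 6 — Ohm's law: I = V / Z_total = (-182.5 + j155.9) / (79.49 + j643.7) = 0.204 + j0.3087 A.
Step 7 — Convert to polar: |I| = 0.37 A, ∠I = 56.5°.

I = 0.37∠56.5° A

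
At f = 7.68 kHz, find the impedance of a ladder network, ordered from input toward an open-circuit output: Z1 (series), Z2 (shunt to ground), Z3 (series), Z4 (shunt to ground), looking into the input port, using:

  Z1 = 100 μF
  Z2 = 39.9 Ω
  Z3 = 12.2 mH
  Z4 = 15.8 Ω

Step 1 — Angular frequency: ω = 2π·f = 2π·7680 = 4.825e+04 rad/s.
Step 2 — Component impedances:
  Z1: Z = 1/(jωC) = -j/(ω·C) = 0 - j0.2072 Ω
  Z2: Z = R = 39.9 Ω
  Z3: Z = jωL = j·4.825e+04·0.0122 = 0 + j588.7 Ω
  Z4: Z = R = 15.8 Ω
Step 3 — Ladder network (open output): work backward from the far end, alternating series and parallel combinations. Z_in = 39.65 + j2.473 Ω = 39.72∠3.6° Ω.

Z = 39.65 + j2.473 Ω = 39.72∠3.6° Ω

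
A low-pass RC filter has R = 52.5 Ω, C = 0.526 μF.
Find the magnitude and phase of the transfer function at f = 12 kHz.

Step 1 — Angular frequency: ω = 2π·1.2e+04 = 7.54e+04 rad/s.
Step 2 — Transfer function: H(jω) = 1/(1 + jωRC).
Step 3 — Denominator: 1 + jωRC = 1 + j·7.54e+04·52.5·5.26e-07 = 1 + j2.082.
Step 4 — H = 0.1874 - j0.3903.
Step 5 — Magnitude: |H| = 0.4329 (-7.3 dB); phase: φ = -64.3°.

|H| = 0.4329 (-7.3 dB), φ = -64.3°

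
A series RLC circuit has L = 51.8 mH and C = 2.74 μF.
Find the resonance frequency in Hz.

Step 1 — Resonance condition Im(Z)=0 gives ω₀ = 1/√(LC).
Step 2 — ω₀ = 1/√(0.0518·2.74e-06) = 2654 rad/s.
Step 3 — f₀ = ω₀/(2π) = 422.5 Hz.

f₀ = 422.5 Hz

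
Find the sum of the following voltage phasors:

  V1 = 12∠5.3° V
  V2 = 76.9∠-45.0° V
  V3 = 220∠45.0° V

Step 1 — Convert each phasor to rectangular form:
  V1 = 12·(cos(5.3°) + j·sin(5.3°)) = 11.95 + j1.108 V
  V2 = 76.9·(cos(-45.0°) + j·sin(-45.0°)) = 54.38 - j54.38 V
  V3 = 220·(cos(45.0°) + j·sin(45.0°)) = 155.6 + j155.6 V
Step 2 — Sum components: V_total = 221.9 + j102.3 V.
Step 3 — Convert to polar: |V_total| = 244.3 V, ∠V_total = 24.8°.

V_total = 244.3∠24.8° V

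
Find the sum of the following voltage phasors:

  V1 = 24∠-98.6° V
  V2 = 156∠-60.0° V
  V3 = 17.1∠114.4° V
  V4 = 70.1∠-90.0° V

Step 1 — Convert each phasor to rectangular form:
  V1 = 24·(cos(-98.6°) + j·sin(-98.6°)) = -3.589 - j23.73 V
  V2 = 156·(cos(-60.0°) + j·sin(-60.0°)) = 78 - j135.1 V
  V3 = 17.1·(cos(114.4°) + j·sin(114.4°)) = -7.064 + j15.57 V
  V4 = 70.1·(cos(-90.0°) + j·sin(-90.0°)) = 0 - j70.1 V
Step 2 — Sum components: V_total = 67.35 - j213.4 V.
Step 3 — Convert to polar: |V_total| = 223.7 V, ∠V_total = -72.5°.

V_total = 223.7∠-72.5° V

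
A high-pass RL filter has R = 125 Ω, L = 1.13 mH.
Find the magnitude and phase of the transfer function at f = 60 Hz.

Step 1 — Angular frequency: ω = 2π·60 = 377 rad/s.
Step 2 — Transfer function: H(jω) = jωL/(R + jωL).
Step 3 — Numerator jωL = j·0.426; denominator R + jωL = 125 + j0.426.
Step 4 — H = 1.161e-05 + j0.003408.
Step 5 — Magnitude: |H| = 0.003408 (-49.4 dB); phase: φ = 89.8°.

|H| = 0.003408 (-49.4 dB), φ = 89.8°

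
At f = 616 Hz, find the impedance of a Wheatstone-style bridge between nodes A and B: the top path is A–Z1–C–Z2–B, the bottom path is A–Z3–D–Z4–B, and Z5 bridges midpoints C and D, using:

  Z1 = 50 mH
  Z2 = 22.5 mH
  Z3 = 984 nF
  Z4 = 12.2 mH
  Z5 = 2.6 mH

Step 1 — Angular frequency: ω = 2π·f = 2π·616 = 3870 rad/s.
Step 2 — Component impedances:
  Z1: Z = jωL = j·3870·0.05 = 0 + j193.5 Ω
  Z2: Z = jωL = j·3870·0.0225 = 0 + j87.08 Ω
  Z3: Z = 1/(jωC) = -j/(ω·C) = 0 - j262.6 Ω
  Z4: Z = jωL = j·3870·0.0122 = 0 + j47.22 Ω
  Z5: Z = jωL = j·3870·0.0026 = 0 + j10.06 Ω
Step 3 — Bridge requires nodal analysis (the Z5 bridge couples midpoints C and D, so the two paths cannot be reduced to a simple series/parallel combination). Setting node B to ground and injecting 1 A at node A, the 3-node admittance system at A, C, D solves to V_A = Z_AB = 0 + j895.5 Ω = 895.5∠90.0° Ω.

Z = 0 + j895.5 Ω = 895.5∠90.0° Ω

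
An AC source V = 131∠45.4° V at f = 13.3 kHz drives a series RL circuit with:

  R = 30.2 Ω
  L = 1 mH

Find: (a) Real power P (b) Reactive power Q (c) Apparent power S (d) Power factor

Step 1 — Angular frequency: ω = 2π·f = 2π·1.33e+04 = 8.357e+04 rad/s.
Step 2 — Component impedances:
  R: Z = R = 30.2 Ω
  L: Z = jωL = j·8.357e+04·0.001 = 0 + j83.57 Ω
Step 3 — Series combination: Z_total = R + L = 30.2 + j83.57 Ω = 88.86∠70.1° Ω.
Step 4 — Source phasor: V = 131∠45.4° V = 91.98 + j93.28 V.
Step 5 — Current: I = V / Z = 1.339 - j0.6168 A = 1.474∠-24.7° A.
Step 6 — Complex power: S = V·I* = 65.64 + j181.6 VA.
Step 7 — Real power: P = Re(S) = 65.64 W.
Step 8 — Reactive power: Q = Im(S) = 181.6 VAR.
Step 9 — Apparent power: |S| = 193.1 VA.
Step 10 — Power factor: PF = P/|S| = 0.3399 (lagging).

(a) P = 65.64 W  (b) Q = 181.6 VAR  (c) S = 193.1 VA  (d) PF = 0.3399 (lagging)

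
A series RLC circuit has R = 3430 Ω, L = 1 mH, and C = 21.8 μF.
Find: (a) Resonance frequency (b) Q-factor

Step 1 — Resonance condition Im(Z)=0 gives ω₀ = 1/√(LC).
Step 2 — ω₀ = 1/√(0.001·2.18e-05) = 6773 rad/s.
Step 3 — f₀ = ω₀/(2π) = 1078 Hz.
Step 4 — Series Q: Q = ω₀L/R = 6773·0.001/3430 = 0.001975.

(a) f₀ = 1078 Hz  (b) Q = 0.001975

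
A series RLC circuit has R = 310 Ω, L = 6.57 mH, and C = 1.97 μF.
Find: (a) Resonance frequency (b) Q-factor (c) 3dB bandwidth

Step 1 — Resonance: ω₀ = 1/√(LC) = 1/√(0.00657·1.97e-06) = 8790 rad/s.
Step 2 — f₀ = ω₀/(2π) = 1399 Hz.
Step 3 — Series Q: Q = ω₀L/R = 8790·0.00657/310 = 0.1863.
Step 4 — Bandwidth: Δω = ω₀/Q = 4.718e+04 rad/s; BW = Δω/(2π) = 7510 Hz.

(a) f₀ = 1399 Hz  (b) Q = 0.1863  (c) BW = 7510 Hz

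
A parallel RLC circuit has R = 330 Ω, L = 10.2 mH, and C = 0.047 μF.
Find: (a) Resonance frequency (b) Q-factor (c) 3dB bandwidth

Step 1 — Resonance: ω₀ = 1/√(LC) = 1/√(0.0102·4.7e-08) = 4.567e+04 rad/s.
Step 2 — f₀ = ω₀/(2π) = 7269 Hz.
Step 3 — Parallel Q: Q = R/(ω₀L) = 330/(4.567e+04·0.0102) = 0.7084.
Step 4 — Bandwidth: Δω = ω₀/Q = 6.447e+04 rad/s; BW = Δω/(2π) = 1.026e+04 Hz.

(a) f₀ = 7269 Hz  (b) Q = 0.7084  (c) BW = 1.026e+04 Hz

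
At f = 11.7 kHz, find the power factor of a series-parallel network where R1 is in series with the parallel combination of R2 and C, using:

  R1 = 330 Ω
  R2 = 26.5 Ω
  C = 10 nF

Step 1 — Angular frequency: ω = 2π·f = 2π·1.17e+04 = 7.351e+04 rad/s.
Step 2 — Component impedances:
  R1: Z = R = 330 Ω
  R2: Z = R = 26.5 Ω
  C: Z = 1/(jωC) = -j/(ω·C) = 0 - j1360 Ω
Step 3 — Parallel branch: R2 || C = 1/(1/R2 + 1/C) = 26.49 - j0.5161 Ω.
Step 4 — Series with R1: Z_total = R1 + (R2 || C) = 356.5 - j0.5161 Ω = 356.5∠-0.1° Ω.
Step 5 — Power factor: PF = cos(φ) = Re(Z)/|Z| = 356.5/356.5 = 1.
Step 6 — Type: Im(Z) = -0.5161 ⇒ leading (phase φ = -0.1°).

PF = 1 (leading, φ = -0.1°)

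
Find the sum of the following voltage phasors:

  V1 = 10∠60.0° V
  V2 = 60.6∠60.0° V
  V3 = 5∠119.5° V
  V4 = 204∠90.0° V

Step 1 — Convert each phasor to rectangular form:
  V1 = 10·(cos(60.0°) + j·sin(60.0°)) = 5 + j8.66 V
  V2 = 60.6·(cos(60.0°) + j·sin(60.0°)) = 30.3 + j52.48 V
  V3 = 5·(cos(119.5°) + j·sin(119.5°)) = -2.462 + j4.352 V
  V4 = 204·(cos(90.0°) + j·sin(90.0°)) = 0 + j204 V
Step 2 — Sum components: V_total = 32.84 + j269.5 V.
Step 3 — Convert to polar: |V_total| = 271.5 V, ∠V_total = 83.1°.

V_total = 271.5∠83.1° V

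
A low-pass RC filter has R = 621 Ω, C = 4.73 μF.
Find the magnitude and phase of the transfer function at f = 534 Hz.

Step 1 — Angular frequency: ω = 2π·534 = 3355 rad/s.
Step 2 — Transfer function: H(jω) = 1/(1 + jωRC).
Step 3 — Denominator: 1 + jωRC = 1 + j·3355·621·4.73e-06 = 1 + j9.855.
Step 4 — H = 0.01019 - j0.1004.
Step 5 — Magnitude: |H| = 0.1009 (-19.9 dB); phase: φ = -84.2°.

|H| = 0.1009 (-19.9 dB), φ = -84.2°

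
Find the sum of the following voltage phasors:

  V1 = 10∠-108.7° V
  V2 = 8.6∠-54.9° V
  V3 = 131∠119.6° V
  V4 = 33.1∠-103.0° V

Step 1 — Convert each phasor to rectangular form:
  V1 = 10·(cos(-108.7°) + j·sin(-108.7°)) = -3.206 - j9.472 V
  V2 = 8.6·(cos(-54.9°) + j·sin(-54.9°)) = 4.945 - j7.036 V
  V3 = 131·(cos(119.6°) + j·sin(119.6°)) = -64.71 + j113.9 V
  V4 = 33.1·(cos(-103.0°) + j·sin(-103.0°)) = -7.446 - j32.25 V
Step 2 — Sum components: V_total = -70.41 + j65.14 V.
Step 3 — Convert to polar: |V_total| = 95.93 V, ∠V_total = 137.2°.

V_total = 95.93∠137.2° V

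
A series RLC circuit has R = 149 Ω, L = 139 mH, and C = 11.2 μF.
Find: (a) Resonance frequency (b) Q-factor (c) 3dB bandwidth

Step 1 — Resonance: ω₀ = 1/√(LC) = 1/√(0.139·1.12e-05) = 801.5 rad/s.
Step 2 — f₀ = ω₀/(2π) = 127.6 Hz.
Step 3 — Series Q: Q = ω₀L/R = 801.5·0.139/149 = 0.7477.
Step 4 — Bandwidth: Δω = ω₀/Q = 1072 rad/s; BW = Δω/(2π) = 170.6 Hz.

(a) f₀ = 127.6 Hz  (b) Q = 0.7477  (c) BW = 170.6 Hz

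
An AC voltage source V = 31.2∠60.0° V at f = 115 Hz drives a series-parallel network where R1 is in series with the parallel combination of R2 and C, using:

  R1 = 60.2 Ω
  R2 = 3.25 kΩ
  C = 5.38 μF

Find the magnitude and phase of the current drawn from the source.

Step 1 — Angular frequency: ω = 2π·f = 2π·115 = 722.6 rad/s.
Step 2 — Component impedances:
  R1: Z = R = 60.2 Ω
  R2: Z = R = 3250 Ω
  C: Z = 1/(jωC) = -j/(ω·C) = 0 - j257.2 Ω
Step 3 — Parallel branch: R2 || C = 1/(1/R2 + 1/C) = 20.23 - j255.6 Ω.
Step 4 — Series with R1: Z_total = R1 + (R2 || C) = 80.43 - j255.6 Ω = 268∠-72.5° Ω.
Step 5 — Source phasor: V = 31.2∠60.0° V = 15.6 + j27.02 V.
Step 6 — Ohm's law: I = V / Z_total = (15.6 + j27.02) / (80.43 - j255.6) = -0.0787 + j0.08579 A.
Step 7 — Convert to polar: |I| = 0.1164 A, ∠I = 132.5°.

I = 0.1164∠132.5° A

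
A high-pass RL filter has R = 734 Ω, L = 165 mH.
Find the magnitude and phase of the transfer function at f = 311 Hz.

Step 1 — Angular frequency: ω = 2π·311 = 1954 rad/s.
Step 2 — Transfer function: H(jω) = jωL/(R + jωL).
Step 3 — Numerator jωL = j·322.4; denominator R + jωL = 734 + j322.4.
Step 4 — H = 0.1617 + j0.3682.
Step 5 — Magnitude: |H| = 0.4022 (-7.9 dB); phase: φ = 66.3°.

|H| = 0.4022 (-7.9 dB), φ = 66.3°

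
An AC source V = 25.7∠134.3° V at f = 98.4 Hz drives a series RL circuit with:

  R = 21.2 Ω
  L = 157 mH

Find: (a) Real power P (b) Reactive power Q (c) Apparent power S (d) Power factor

Step 1 — Angular frequency: ω = 2π·f = 2π·98.4 = 618.3 rad/s.
Step 2 — Component impedances:
  R: Z = R = 21.2 Ω
  L: Z = jωL = j·618.3·0.157 = 0 + j97.07 Ω
Step 3 — Series combination: Z_total = R + L = 21.2 + j97.07 Ω = 99.36∠77.7° Ω.
Step 4 — Source phasor: V = 25.7∠134.3° V = -17.95 + j18.39 V.
Step 5 — Current: I = V / Z = 0.1423 + j0.216 A = 0.2587∠56.6° A.
Step 6 — Complex power: S = V·I* = 1.418 + j6.495 VA.
Step 7 — Real power: P = Re(S) = 1.418 W.
Step 8 — Reactive power: Q = Im(S) = 6.495 VAR.
Step 9 — Apparent power: |S| = 6.648 VA.
Step 10 — Power factor: PF = P/|S| = 0.2134 (lagging).

(a) P = 1.418 W  (b) Q = 6.495 VAR  (c) S = 6.648 VA  (d) PF = 0.2134 (lagging)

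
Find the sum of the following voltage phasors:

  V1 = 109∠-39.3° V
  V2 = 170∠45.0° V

Step 1 — Convert each phasor to rectangular form:
  V1 = 109·(cos(-39.3°) + j·sin(-39.3°)) = 84.35 - j69.04 V
  V2 = 170·(cos(45.0°) + j·sin(45.0°)) = 120.2 + j120.2 V
Step 2 — Sum components: V_total = 204.6 + j51.17 V.
Step 3 — Convert to polar: |V_total| = 210.9 V, ∠V_total = 14.0°.

V_total = 210.9∠14.0° V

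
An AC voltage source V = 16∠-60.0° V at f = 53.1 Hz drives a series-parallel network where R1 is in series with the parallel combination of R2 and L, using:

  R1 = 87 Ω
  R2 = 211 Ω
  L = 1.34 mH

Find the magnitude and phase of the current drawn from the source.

Step 1 — Angular frequency: ω = 2π·f = 2π·53.1 = 333.6 rad/s.
Step 2 — Component impedances:
  R1: Z = R = 87 Ω
  R2: Z = R = 211 Ω
  L: Z = jωL = j·333.6·0.00134 = 0 + j0.4471 Ω
Step 3 — Parallel branch: R2 || L = 1/(1/R2 + 1/L) = 0.0009473 + j0.4471 Ω.
Step 4 — Series with R1: Z_total = R1 + (R2 || L) = 87 + j0.4471 Ω = 87∠0.3° Ω.
Step 5 — Source phasor: V = 16∠-60.0° V = 8 - j13.86 V.
Step 6 — Ohm's law: I = V / Z_total = (8 - j13.86) / (87 + j0.4471) = 0.09113 - j0.1597 A.
Step 7 — Convert to polar: |I| = 0.1839 A, ∠I = -60.3°.

I = 0.1839∠-60.3° A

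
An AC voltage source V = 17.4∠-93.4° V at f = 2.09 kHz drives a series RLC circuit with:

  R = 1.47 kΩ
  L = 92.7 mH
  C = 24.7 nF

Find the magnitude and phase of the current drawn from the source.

Step 1 — Angular frequency: ω = 2π·f = 2π·2090 = 1.313e+04 rad/s.
Step 2 — Component impedances:
  R: Z = R = 1470 Ω
  L: Z = jωL = j·1.313e+04·0.0927 = 0 + j1217 Ω
  C: Z = 1/(jωC) = -j/(ω·C) = 0 - j3083 Ω
Step 3 — Series combination: Z_total = R + L + C = 1470 - j1866 Ω = 2375∠-51.8° Ω.
Step 4 — Source phasor: V = 17.4∠-93.4° V = -1.032 - j17.37 V.
Step 5 — Ohm's law: I = V / Z_total = (-1.032 - j17.37) / (1470 - j1866) = 0.005475 - j0.004867 A.
Step 6 — Convert to polar: |I| = 0.007326 A, ∠I = -41.6°.

I = 0.007326∠-41.6° A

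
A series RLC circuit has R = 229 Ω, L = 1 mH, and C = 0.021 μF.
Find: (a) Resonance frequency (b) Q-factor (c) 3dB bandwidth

Step 1 — Resonance: ω₀ = 1/√(LC) = 1/√(0.001·2.1e-08) = 2.182e+05 rad/s.
Step 2 — f₀ = ω₀/(2π) = 3.473e+04 Hz.
Step 3 — Series Q: Q = ω₀L/R = 2.182e+05·0.001/229 = 0.9529.
Step 4 — Bandwidth: Δω = ω₀/Q = 2.29e+05 rad/s; BW = Δω/(2π) = 3.645e+04 Hz.

(a) f₀ = 3.473e+04 Hz  (b) Q = 0.9529  (c) BW = 3.645e+04 Hz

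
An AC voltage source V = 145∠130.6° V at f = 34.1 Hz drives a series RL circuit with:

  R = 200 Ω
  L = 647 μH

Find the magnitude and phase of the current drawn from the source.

Step 1 — Angular frequency: ω = 2π·f = 2π·34.1 = 214.3 rad/s.
Step 2 — Component impedances:
  R: Z = R = 200 Ω
  L: Z = jωL = j·214.3·0.000647 = 0 + j0.1386 Ω
Step 3 — Series combination: Z_total = R + L = 200 + j0.1386 Ω = 200∠0.0° Ω.
Step 4 — Source phasor: V = 145∠130.6° V = -94.36 + j110.1 V.
Step 5 — Ohm's law: I = V / Z_total = (-94.36 + j110.1) / (200 + j0.1386) = -0.4714 + j0.5508 A.
Step 6 — Convert to polar: |I| = 0.725 A, ∠I = 130.6°.

I = 0.725∠130.6° A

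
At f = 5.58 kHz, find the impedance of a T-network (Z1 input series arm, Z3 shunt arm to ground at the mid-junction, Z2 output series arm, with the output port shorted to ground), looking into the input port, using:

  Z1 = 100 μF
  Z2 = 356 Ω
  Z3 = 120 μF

Step 1 — Angular frequency: ω = 2π·f = 2π·5580 = 3.506e+04 rad/s.
Step 2 — Component impedances:
  Z1: Z = 1/(jωC) = -j/(ω·C) = 0 - j0.2852 Ω
  Z2: Z = R = 356 Ω
  Z3: Z = 1/(jωC) = -j/(ω·C) = 0 - j0.2377 Ω
Step 3 — With the output port shorted to ground, the output series arm Z2 runs from the junction to ground; the shunt arm Z3 also runs from the junction to ground. They appear in parallel: Z3 || Z2 = 0.0001587 - j0.2377 Ω.
Step 4 — Series with input arm Z1: Z_in = Z1 + (Z3 || Z2) = 0.0001587 - j0.5229 Ω = 0.5229∠-90.0° Ω.

Z = 0.0001587 - j0.5229 Ω = 0.5229∠-90.0° Ω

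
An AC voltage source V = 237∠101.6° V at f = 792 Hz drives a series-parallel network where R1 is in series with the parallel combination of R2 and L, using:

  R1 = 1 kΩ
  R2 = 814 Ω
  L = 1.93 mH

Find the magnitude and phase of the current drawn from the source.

Step 1 — Angular frequency: ω = 2π·f = 2π·792 = 4976 rad/s.
Step 2 — Component impedances:
  R1: Z = R = 1000 Ω
  R2: Z = R = 814 Ω
  L: Z = jωL = j·4976·0.00193 = 0 + j9.604 Ω
Step 3 — Parallel branch: R2 || L = 1/(1/R2 + 1/L) = 0.1133 + j9.603 Ω.
Step 4 — Series with R1: Z_total = R1 + (R2 || L) = 1000 + j9.603 Ω = 1000∠0.6° Ω.
Step 5 — Source phasor: V = 237∠101.6° V = -47.66 + j232.2 V.
Step 6 — Ohm's law: I = V / Z_total = (-47.66 + j232.2) / (1000 + j9.603) = -0.04542 + j0.2326 A.
Step 7 — Convert to polar: |I| = 0.237 A, ∠I = 101.0°.

I = 0.237∠101.0° A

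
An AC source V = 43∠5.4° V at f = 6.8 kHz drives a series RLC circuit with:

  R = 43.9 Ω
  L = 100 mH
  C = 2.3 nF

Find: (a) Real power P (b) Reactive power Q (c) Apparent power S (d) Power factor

Step 1 — Angular frequency: ω = 2π·f = 2π·6800 = 4.273e+04 rad/s.
Step 2 — Component impedances:
  R: Z = R = 43.9 Ω
  L: Z = jωL = j·4.273e+04·0.1 = 0 + j4273 Ω
  C: Z = 1/(jωC) = -j/(ω·C) = 0 - j1.018e+04 Ω
Step 3 — Series combination: Z_total = R + L + C = 43.9 - j5904 Ω = 5904∠-89.6° Ω.
Step 4 — Source phasor: V = 43∠5.4° V = 42.81 + j4.047 V.
Step 5 — Current: I = V / Z = -0.0006315 + j0.007256 A = 0.007284∠95.0° A.
Step 6 — Complex power: S = V·I* = 0.002329 - j0.3132 VA.
Step 7 — Real power: P = Re(S) = 0.002329 W.
Step 8 — Reactive power: Q = Im(S) = -0.3132 VAR.
Step 9 — Apparent power: |S| = 0.3132 VA.
Step 10 — Power factor: PF = P/|S| = 0.007436 (leading).

(a) P = 0.002329 W  (b) Q = -0.3132 VAR  (c) S = 0.3132 VA  (d) PF = 0.007436 (leading)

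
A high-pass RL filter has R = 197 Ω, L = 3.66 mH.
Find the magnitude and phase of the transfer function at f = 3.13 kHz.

Step 1 — Angular frequency: ω = 2π·3130 = 1.967e+04 rad/s.
Step 2 — Transfer function: H(jω) = jωL/(R + jωL).
Step 3 — Numerator jωL = j·71.98; denominator R + jωL = 197 + j71.98.
Step 4 — H = 0.1178 + j0.3223.
Step 5 — Magnitude: |H| = 0.3432 (-9.3 dB); phase: φ = 69.9°.

|H| = 0.3432 (-9.3 dB), φ = 69.9°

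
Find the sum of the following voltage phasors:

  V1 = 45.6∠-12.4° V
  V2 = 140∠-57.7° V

Step 1 — Convert each phasor to rectangular form:
  V1 = 45.6·(cos(-12.4°) + j·sin(-12.4°)) = 44.54 - j9.792 V
  V2 = 140·(cos(-57.7°) + j·sin(-57.7°)) = 74.81 - j118.3 V
Step 2 — Sum components: V_total = 119.3 - j128.1 V.
Step 3 — Convert to polar: |V_total| = 175.1 V, ∠V_total = -47.0°.

V_total = 175.1∠-47.0° V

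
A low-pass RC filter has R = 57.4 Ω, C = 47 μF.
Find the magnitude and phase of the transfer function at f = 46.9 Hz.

Step 1 — Angular frequency: ω = 2π·46.9 = 294.7 rad/s.
Step 2 — Transfer function: H(jω) = 1/(1 + jωRC).
Step 3 — Denominator: 1 + jωRC = 1 + j·294.7·57.4·4.7e-05 = 1 + j0.795.
Step 4 — H = 0.6127 - j0.4871.
Step 5 — Magnitude: |H| = 0.7828 (-2.1 dB); phase: φ = -38.5°.

|H| = 0.7828 (-2.1 dB), φ = -38.5°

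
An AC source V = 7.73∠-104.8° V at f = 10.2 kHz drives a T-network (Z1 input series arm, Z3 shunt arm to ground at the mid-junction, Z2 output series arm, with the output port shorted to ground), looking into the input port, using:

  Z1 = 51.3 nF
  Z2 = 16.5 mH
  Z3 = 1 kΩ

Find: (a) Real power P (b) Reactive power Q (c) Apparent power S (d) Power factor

Step 1 — Angular frequency: ω = 2π·f = 2π·1.02e+04 = 6.409e+04 rad/s.
Step 2 — Component impedances:
  Z1: Z = 1/(jωC) = -j/(ω·C) = 0 - j304.2 Ω
  Z2: Z = jωL = j·6.409e+04·0.0165 = 0 + j1057 Ω
  Z3: Z = R = 1000 Ω
Step 3 — With the output port shorted to ground, the output series arm Z2 runs from the junction to ground; the shunt arm Z3 also runs from the junction to ground. They appear in parallel: Z3 || Z2 = 527.9 + j499.2 Ω.
Step 4 — Series with input arm Z1: Z_in = Z1 + (Z3 || Z2) = 527.9 + j195.1 Ω = 562.8∠20.3° Ω.
Step 5 — Source phasor: V = 7.73∠-104.8° V = -1.975 - j7.474 V.
Step 6 — Current: I = V / Z = -0.007894 - j0.01124 A = 0.01374∠-125.1° A.
Step 7 — Complex power: S = V·I* = 0.09959 + j0.0368 VA.
Step 8 — Real power: P = Re(S) = 0.09959 W.
Step 9 — Reactive power: Q = Im(S) = 0.0368 VAR.
Step 10 — Apparent power: |S| = 0.1062 VA.
Step 11 — Power factor: PF = P/|S| = 0.938 (lagging).

(a) P = 0.09959 W  (b) Q = 0.0368 VAR  (c) S = 0.1062 VA  (d) PF = 0.938 (lagging)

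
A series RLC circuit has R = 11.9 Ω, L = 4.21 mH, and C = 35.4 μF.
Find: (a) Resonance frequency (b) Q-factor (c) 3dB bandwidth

Step 1 — Resonance: ω₀ = 1/√(LC) = 1/√(0.00421·3.54e-05) = 2590 rad/s.
Step 2 — f₀ = ω₀/(2π) = 412.3 Hz.
Step 3 — Series Q: Q = ω₀L/R = 2590·0.00421/11.9 = 0.9164.
Step 4 — Bandwidth: Δω = ω₀/Q = 2827 rad/s; BW = Δω/(2π) = 449.9 Hz.

(a) f₀ = 412.3 Hz  (b) Q = 0.9164  (c) BW = 449.9 Hz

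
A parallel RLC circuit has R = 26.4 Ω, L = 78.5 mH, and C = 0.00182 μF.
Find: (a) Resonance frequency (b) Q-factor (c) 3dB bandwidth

Step 1 — Resonance: ω₀ = 1/√(LC) = 1/√(0.0785·1.82e-09) = 8.366e+04 rad/s.
Step 2 — f₀ = ω₀/(2π) = 1.332e+04 Hz.
Step 3 — Parallel Q: Q = R/(ω₀L) = 26.4/(8.366e+04·0.0785) = 0.00402.
Step 4 — Bandwidth: Δω = ω₀/Q = 2.081e+07 rad/s; BW = Δω/(2π) = 3.312e+06 Hz.

(a) f₀ = 1.332e+04 Hz  (b) Q = 0.00402  (c) BW = 3.312e+06 Hz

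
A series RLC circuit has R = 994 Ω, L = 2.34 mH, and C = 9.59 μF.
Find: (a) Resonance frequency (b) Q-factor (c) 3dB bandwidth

Step 1 — Resonance: ω₀ = 1/√(LC) = 1/√(0.00234·9.59e-06) = 6675 rad/s.
Step 2 — f₀ = ω₀/(2π) = 1062 Hz.
Step 3 — Series Q: Q = ω₀L/R = 6675·0.00234/994 = 0.01571.
Step 4 — Bandwidth: Δω = ω₀/Q = 4.248e+05 rad/s; BW = Δω/(2π) = 6.761e+04 Hz.

(a) f₀ = 1062 Hz  (b) Q = 0.01571  (c) BW = 6.761e+04 Hz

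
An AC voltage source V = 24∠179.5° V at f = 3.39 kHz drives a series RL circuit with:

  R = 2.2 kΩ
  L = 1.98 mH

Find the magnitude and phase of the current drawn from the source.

Step 1 — Angular frequency: ω = 2π·f = 2π·3390 = 2.13e+04 rad/s.
Step 2 — Component impedances:
  R: Z = R = 2200 Ω
  L: Z = jωL = j·2.13e+04·0.00198 = 0 + j42.17 Ω
Step 3 — Series combination: Z_total = R + L = 2200 + j42.17 Ω = 2200∠1.1° Ω.
Step 4 — Source phasor: V = 24∠179.5° V = -24 + j0.2094 V.
Step 5 — Ohm's law: I = V / Z_total = (-24 + j0.2094) / (2200 + j42.17) = -0.0109 + j0.0003042 A.
Step 6 — Convert to polar: |I| = 0.01091 A, ∠I = 178.4°.

I = 0.01091∠178.4° A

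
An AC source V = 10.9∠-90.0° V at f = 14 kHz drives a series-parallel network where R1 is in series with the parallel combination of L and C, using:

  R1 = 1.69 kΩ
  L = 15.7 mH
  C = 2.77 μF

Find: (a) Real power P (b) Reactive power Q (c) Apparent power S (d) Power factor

Step 1 — Angular frequency: ω = 2π·f = 2π·1.4e+04 = 8.796e+04 rad/s.
Step 2 — Component impedances:
  R1: Z = R = 1690 Ω
  L: Z = jωL = j·8.796e+04·0.0157 = 0 + j1381 Ω
  C: Z = 1/(jωC) = -j/(ω·C) = 0 - j4.104 Ω
Step 3 — Parallel branch: L || C = 1/(1/L + 1/C) = 0 - j4.116 Ω.
Step 4 — Series with R1: Z_total = R1 + (L || C) = 1690 - j4.116 Ω = 1690∠-0.1° Ω.
Step 5 — Source phasor: V = 10.9∠-90.0° V = 0 - j10.9 V.
Step 6 — Current: I = V / Z = 1.571e-05 - j0.00645 A = 0.00645∠-89.9° A.
Step 7 — Complex power: S = V·I* = 0.0703 - j0.0001712 VA.
Step 8 — Real power: P = Re(S) = 0.0703 W.
Step 9 — Reactive power: Q = Im(S) = -0.0001712 VAR.
Step 10 — Apparent power: |S| = 0.0703 VA.
Step 11 — Power factor: PF = P/|S| = 1 (leading).

(a) P = 0.0703 W  (b) Q = -0.0001712 VAR  (c) S = 0.0703 VA  (d) PF = 1 (leading)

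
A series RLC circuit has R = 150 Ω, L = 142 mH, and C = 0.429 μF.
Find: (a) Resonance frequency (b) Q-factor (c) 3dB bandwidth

Step 1 — Resonance condition Im(Z)=0 gives ω₀ = 1/√(LC).
Step 2 — ω₀ = 1/√(0.142·4.29e-07) = 4052 rad/s.
Step 3 — f₀ = ω₀/(2π) = 644.8 Hz.
Step 4 — Series Q: Q = ω₀L/R = 4052·0.142/150 = 3.836.
Step 5 — 3dB bandwidth: Δω = ω₀/Q = 1056 rad/s; BW = Δω/(2π) = 168.1 Hz.

(a) f₀ = 644.8 Hz  (b) Q = 3.836  (c) BW = 168.1 Hz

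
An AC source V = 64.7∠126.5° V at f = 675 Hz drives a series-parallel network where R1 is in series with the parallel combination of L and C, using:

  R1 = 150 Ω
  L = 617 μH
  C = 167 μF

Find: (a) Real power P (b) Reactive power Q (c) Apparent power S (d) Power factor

Step 1 — Angular frequency: ω = 2π·f = 2π·675 = 4241 rad/s.
Step 2 — Component impedances:
  R1: Z = R = 150 Ω
  L: Z = jωL = j·4241·0.000617 = 0 + j2.617 Ω
  C: Z = 1/(jωC) = -j/(ω·C) = 0 - j1.412 Ω
Step 3 — Parallel branch: L || C = 1/(1/L + 1/C) = 0 - j3.066 Ω.
Step 4 — Series with R1: Z_total = R1 + (L || C) = 150 - j3.066 Ω = 150∠-1.2° Ω.
Step 5 — Source phasor: V = 64.7∠126.5° V = -38.49 + j52.01 V.
Step 6 — Current: I = V / Z = -0.2635 + j0.3413 A = 0.4312∠127.7° A.
Step 7 — Complex power: S = V·I* = 27.9 - j0.5702 VA.
Step 8 — Real power: P = Re(S) = 27.9 W.
Step 9 — Reactive power: Q = Im(S) = -0.5702 VAR.
Step 10 — Apparent power: |S| = 27.9 VA.
Step 11 — Power factor: PF = P/|S| = 0.9998 (leading).

(a) P = 27.9 W  (b) Q = -0.5702 VAR  (c) S = 27.9 VA  (d) PF = 0.9998 (leading)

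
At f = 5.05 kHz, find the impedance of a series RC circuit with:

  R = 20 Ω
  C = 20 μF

Step 1 — Angular frequency: ω = 2π·f = 2π·5050 = 3.173e+04 rad/s.
Step 2 — Component impedances:
  R: Z = R = 20 Ω
  C: Z = 1/(jωC) = -j/(ω·C) = 0 - j1.576 Ω
Step 3 — Series combination: Z_total = R + C = 20 - j1.576 Ω = 20.06∠-4.5° Ω.

Z = 20 - j1.576 Ω = 20.06∠-4.5° Ω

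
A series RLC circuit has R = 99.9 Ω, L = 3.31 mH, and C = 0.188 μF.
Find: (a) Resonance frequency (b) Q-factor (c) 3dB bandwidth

Step 1 — Resonance condition Im(Z)=0 gives ω₀ = 1/√(LC).
Step 2 — ω₀ = 1/√(0.00331·1.88e-07) = 4.009e+04 rad/s.
Step 3 — f₀ = ω₀/(2π) = 6380 Hz.
Step 4 — Series Q: Q = ω₀L/R = 4.009e+04·0.00331/99.9 = 1.328.
Step 5 — 3dB bandwidth: Δω = ω₀/Q = 3.018e+04 rad/s; BW = Δω/(2π) = 4803 Hz.

(a) f₀ = 6380 Hz  (b) Q = 1.328  (c) BW = 4803 Hz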